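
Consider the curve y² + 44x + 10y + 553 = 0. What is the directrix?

x = -1

Only y is squared. Complete the square in y: (y + 5)² = -44(x + 12).
Vertex (-12, -5); 4p = -44 so p = -11. Opens left.
Directrix is the vertical line x = h − p = -12 − (-11) = -1.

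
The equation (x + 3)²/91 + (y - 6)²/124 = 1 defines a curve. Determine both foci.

Center (-3, 6). The larger denominator 124 sits under the y-term, so the major axis is vertical; a² = 124, b² = 91.
c² = a² - b² = 124 - 91 = 33, so c = √33.
Foci lie on the vertical axis through the center: (h, k ± c).

(-3, 6 - √33) and (-3, 6 + √33)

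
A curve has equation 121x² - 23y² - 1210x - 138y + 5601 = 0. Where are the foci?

(5, -15) and (5, 9)

121(x² - 10x) -23(y² + 6y) = -5601
Complete the square: 121(x - 5)² -23(y + 3)² = -5601 + 3025 - 207 = -2783
Dividing both sides by -2783: (y + 3)²/121 - (x - 5)²/23 = 1
Hyperbola, center (5, -3), transverse axis vertical; a² = 121, b² = 23.
c² = a² + b² = 121 + 23 = 144, so c = 12.
Foci lie on the vertical axis through the center: (h, k ± c).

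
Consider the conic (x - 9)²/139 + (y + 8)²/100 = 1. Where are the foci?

(9 - √39, -8) and (9 + √39, -8)

Center (9, -8). The larger denominator 139 sits under the x-term, so the major axis is horizontal; a² = 139, b² = 100.
c² = a² - b² = 139 - 100 = 39, so c = √39.
Foci lie on the horizontal axis through the center: (h ± c, k).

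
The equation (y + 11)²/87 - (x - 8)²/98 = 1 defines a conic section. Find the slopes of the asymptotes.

Center (8, -11). The positive term is the y-term, so the transverse axis is vertical; a² = 87, b² = 98.
For a vertical hyperbola the asymptotes have slope ±a/b.
Here that is ±√87/7√2 = ±√174/14.

√174/14 and -√174/14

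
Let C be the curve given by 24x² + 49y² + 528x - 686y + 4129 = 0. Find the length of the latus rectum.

24(x² + 22x) + 49(y² - 14y) = -4129
Complete the square: 24(x + 11)² + 49(y - 7)² = -4129 + 2904 + 2401 = 1176
Dividing both sides by 1176: (x + 11)²/49 + (y - 7)²/24 = 1
Ellipse, center (-11, 7), major axis horizontal; a² = 49, b² = 24.
Latus rectum length = 2b²/a = 2·24/7 = 48/7.

48/7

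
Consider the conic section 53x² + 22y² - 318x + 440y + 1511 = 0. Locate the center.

(3, -10)

Group the x- and y-terms: 53(x² - 6x) + 22(y² + 20y) = -1511
53(x - 3)² + 22(y + 10)² = -1511 + 477 + 2200 = 1166
Divide through by 1166 to get (x - 3)²/22 + (y + 10)²/53 = 1.
Ellipse with center (3, -10).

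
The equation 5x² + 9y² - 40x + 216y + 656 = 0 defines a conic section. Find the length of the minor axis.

8√5

Group: 5(x² - 8x) + 9(y² + 24y) = -656
5(x - 4)² + 9(y + 12)² = -656 + 80 + 1296 = 720
Divide by 720: (x - 4)²/144 + (y + 12)²/80 = 1
Ellipse, center (4, -12), major axis horizontal; a² = 144, b² = 80.
b² = 80 so b = 4√5; the minor axis has length 2b = 8√5.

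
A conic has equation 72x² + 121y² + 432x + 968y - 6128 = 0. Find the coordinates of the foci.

Rearranging, 72(x² + 6x) + 121(y² + 8y) = 6128.
Complete the square in x and y: 72(x + 3)² + 121(y + 4)² = 6128 + 648 + 1936 = 8712
Divide through by 8712 to get (x + 3)²/121 + (y + 4)²/72 = 1.
Ellipse, center (-3, -4), major axis horizontal; a² = 121, b² = 72.
c² = a² - b² = 121 - 72 = 49, so c = 7.
Foci lie on the horizontal axis through the center: (h ± c, k).

(-10, -4) and (4, -4)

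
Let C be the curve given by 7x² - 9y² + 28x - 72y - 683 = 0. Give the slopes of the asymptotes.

7(x² + 4x) -9(y² + 8y) = 683
Complete the square: 7(x + 2)² -9(y + 4)² = 683 + 28 - 144 = 567
Dividing both sides by 567: (x + 2)²/81 - (y + 4)²/63 = 1
Hyperbola, center (-2, -4), transverse axis horizontal; a² = 81, b² = 63.
For a horizontal hyperbola the asymptotes have slope ±b/a.
Here that is ±3√7/9 = ±√7/3.

√7/3 and -√7/3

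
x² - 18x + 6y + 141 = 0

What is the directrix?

Only x is squared. Complete the square in x: (x - 9)² = -6(y + 10).
Vertex (9, -10); 4p = -6 so p = -3/2. Opens down.
Directrix is the horizontal line y = k − p = -10 − (-3/2) = -17/2.

y = -17/2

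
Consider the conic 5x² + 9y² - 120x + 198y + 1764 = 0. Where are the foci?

(10, -11) and (14, -11)

Group: 5(x² - 24x) + 9(y² + 22y) = -1764
Completing the square gives 5(x - 12)² + 9(y + 11)² = -1764 + 720 + 1089 = 45.
Dividing both sides by 45: (x - 12)²/9 + (y + 11)²/5 = 1
Ellipse, center (12, -11), major axis horizontal; a² = 9, b² = 5.
c² = a² - b² = 9 - 5 = 4, so c = 2.
Foci lie on the horizontal axis through the center: (h ± c, k).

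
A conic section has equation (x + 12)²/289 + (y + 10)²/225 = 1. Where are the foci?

(-20, -10) and (-4, -10)

Center (-12, -10). The larger denominator 289 sits under the x-term, so the major axis is horizontal; a² = 289, b² = 225.
c² = a² - b² = 289 - 225 = 64, so c = 8.
Foci lie on the horizontal axis through the center: (h ± c, k).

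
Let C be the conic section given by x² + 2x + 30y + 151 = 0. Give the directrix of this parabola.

y = 5/2

Only x is squared. Complete the square in x: (x + 1)² = -30(y + 5).
Vertex (-1, -5); 4p = -30 so p = -15/2. Opens down.
Directrix is the horizontal line y = k − p = -5 − (-15/2) = 5/2.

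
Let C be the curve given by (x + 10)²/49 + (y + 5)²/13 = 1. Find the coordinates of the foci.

(-16, -5) and (-4, -5)

Center (-10, -5). The larger denominator 49 sits under the x-term, so the major axis is horizontal; a² = 49, b² = 13.
c² = a² - b² = 49 - 13 = 36, so c = 6.
Foci lie on the horizontal axis through the center: (h ± c, k).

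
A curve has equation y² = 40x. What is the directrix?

x = -10

Vertex (0, 0); 4p = 40 so p = 10. Opens right.
Directrix is the vertical line x = h − p = 0 − (10) = -10.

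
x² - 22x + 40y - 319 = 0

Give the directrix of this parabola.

y = 21

Only x is squared. Complete the square in x: (x - 11)² = -40(y - 11).
Vertex (11, 11); 4p = -40 so p = -10. Opens down.
Directrix is the horizontal line y = k − p = 11 − (-10) = 21.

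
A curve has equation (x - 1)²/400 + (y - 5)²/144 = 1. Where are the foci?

Center (1, 5). The larger denominator 400 sits under the x-term, so the major axis is horizontal; a² = 400, b² = 144.
c² = a² - b² = 400 - 144 = 256, so c = 16.
Foci lie on the horizontal axis through the center: (h ± c, k).

(-15, 5) and (17, 5)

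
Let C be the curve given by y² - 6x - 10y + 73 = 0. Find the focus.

Only y is squared. Complete the square in y: (y - 5)² = 6(x - 8).
Vertex (8, 5); 4p = 6 so p = 3/2. Opens right.
Focus is p units from the vertex along the axis: (h + p, k).

(19/2, 5)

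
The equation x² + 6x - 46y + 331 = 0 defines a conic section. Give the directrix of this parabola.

Only x is squared. Complete the square in x: (x + 3)² = 46(y - 7).
Vertex (-3, 7); 4p = 46 so p = 23/2. Opens up.
Directrix is the horizontal line y = k − p = 7 − (23/2) = -9/2.

y = -9/2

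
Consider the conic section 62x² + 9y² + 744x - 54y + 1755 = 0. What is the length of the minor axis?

6

Group the x- and y-terms: 62(x² + 12x) + 9(y² - 6y) = -1755
Complete the square in x and y: 62(x + 6)² + 9(y - 3)² = -1755 + 2232 + 81 = 558
Divide through by 558 to get (x + 6)²/9 + (y - 3)²/62 = 1.
Ellipse, center (-6, 3), major axis vertical; a² = 62, b² = 9.
b² = 9 so b = 3; the minor axis has length 2b = 6.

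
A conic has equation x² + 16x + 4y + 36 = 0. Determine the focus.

(-8, 6)

Only x is squared. Complete the square in x: (x + 8)² = -4(y - 7).
Vertex (-8, 7); 4p = -4 so p = -1. Opens down.
Focus is p units from the vertex along the axis: (h, k + p).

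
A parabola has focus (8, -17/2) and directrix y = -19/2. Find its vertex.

The vertex is the midpoint between the focus and the directrix along the axis of symmetry.
Axis is vertical (directrix is horizontal). Vertex y-coordinate = (-17/2 + (-19/2))/2 = -9; x-coordinate = 8.

(8, -9)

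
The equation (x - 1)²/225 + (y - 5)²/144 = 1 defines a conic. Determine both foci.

(-8, 5) and (10, 5)

Center (1, 5). The larger denominator 225 sits under the x-term, so the major axis is horizontal; a² = 225, b² = 144.
c² = a² - b² = 225 - 144 = 81, so c = 9.
Foci lie on the horizontal axis through the center: (h ± c, k).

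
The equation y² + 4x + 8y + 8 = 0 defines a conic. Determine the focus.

Only y is squared. Complete the square in y: (y + 4)² = -4(x - 2).
Vertex (2, -4); 4p = -4 so p = -1. Opens left.
Focus is p units from the vertex along the axis: (h + p, k).

(1, -4)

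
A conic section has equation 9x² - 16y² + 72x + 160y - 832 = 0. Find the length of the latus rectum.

9

9(x² + 8x) -16(y² - 10y) = 832
9(x + 4)² -16(y - 5)² = 832 + 144 - 400 = 576
Dividing both sides by 576: (x + 4)²/64 - (y - 5)²/36 = 1
Hyperbola, center (-4, 5), transverse axis horizontal; a² = 64, b² = 36.
Latus rectum length = 2b²/a = 2·36/8 = 9.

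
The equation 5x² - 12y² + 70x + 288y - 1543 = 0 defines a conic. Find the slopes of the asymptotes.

√15/6 and -√15/6

Rearranging, 5(x² + 14x) -12(y² - 24y) = 1543.
5(x + 7)² -12(y - 12)² = 1543 + 245 - 1728 = 60
Divide by 60: (x + 7)²/12 - (y - 12)²/5 = 1
Hyperbola, center (-7, 12), transverse axis horizontal; a² = 12, b² = 5.
For a horizontal hyperbola the asymptotes have slope ±b/a.
Here that is ±√5/2√3 = ±√15/6.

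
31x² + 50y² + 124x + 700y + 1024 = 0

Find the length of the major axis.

Collect terms: 31(x² + 4x) + 50(y² + 14y) = -1024
Completing the square gives 31(x + 2)² + 50(y + 7)² = -1024 + 124 + 2450 = 1550.
Dividing both sides by 1550: (x + 2)²/50 + (y + 7)²/31 = 1
Ellipse, center (-2, -7), major axis horizontal; a² = 50, b² = 31.
a² = 50 so a = 5√2; the major axis has length 2a = 10√2.

10√2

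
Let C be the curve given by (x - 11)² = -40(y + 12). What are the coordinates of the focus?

(11, -22)

Vertex (11, -12); 4p = -40 so p = -10. Opens down.
Focus is p units from the vertex along the axis: (h, k + p).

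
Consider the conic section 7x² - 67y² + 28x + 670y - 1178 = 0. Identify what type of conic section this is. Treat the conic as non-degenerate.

No xy term. Coefficients of x² and y² are A = 7, C = -67.
A and C have opposite signs ⇒ hyperbola.

hyperbola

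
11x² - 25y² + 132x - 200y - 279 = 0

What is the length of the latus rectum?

22/5

Group: 11(x² + 12x) -25(y² + 8y) = 279
Complete the square in x and y: 11(x + 6)² -25(y + 4)² = 279 + 396 - 400 = 275
Dividing both sides by 275: (x + 6)²/25 - (y + 4)²/11 = 1
Hyperbola, center (-6, -4), transverse axis horizontal; a² = 25, b² = 11.
Latus rectum length = 2b²/a = 2·11/5 = 22/5.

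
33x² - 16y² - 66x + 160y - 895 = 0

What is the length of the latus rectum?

33/2

33(x² - 2x) -16(y² - 10y) = 895
Completing the square gives 33(x - 1)² -16(y - 5)² = 895 + 33 - 400 = 528.
Divide by 528: (x - 1)²/16 - (y - 5)²/33 = 1
Hyperbola, center (1, 5), transverse axis horizontal; a² = 16, b² = 33.
Latus rectum length = 2b²/a = 2·33/4 = 33/2.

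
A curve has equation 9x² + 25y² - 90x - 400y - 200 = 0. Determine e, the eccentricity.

e = 4/5

9(x² - 10x) + 25(y² - 16y) = 200
9(x - 5)² + 25(y - 8)² = 200 + 225 + 1600 = 2025
Dividing both sides by 2025: (x - 5)²/225 + (y - 8)²/81 = 1
Ellipse, center (5, 8), major axis horizontal; a² = 225, b² = 81.
c² = a² - b² = 144, so c = 12.
e = c/a = 12/15 = 4/5.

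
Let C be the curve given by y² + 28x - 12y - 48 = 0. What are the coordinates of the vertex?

(3, 6)

Only y is squared. Complete the square in y: (y - 6)² = -28(x - 3).
Vertex (3, 6); 4p = -28 so p = -7. Opens left.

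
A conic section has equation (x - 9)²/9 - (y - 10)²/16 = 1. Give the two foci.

Center (9, 10). The positive term is the x-term, so the transverse axis is horizontal; a² = 9, b² = 16.
c² = a² + b² = 9 + 16 = 25, so c = 5.
Foci lie on the horizontal axis through the center: (h ± c, k).

(4, 10) and (14, 10)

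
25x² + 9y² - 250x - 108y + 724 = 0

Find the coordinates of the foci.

(5, 2) and (5, 10)

Rearranging, 25(x² - 10x) + 9(y² - 12y) = -724.
Completing the square gives 25(x - 5)² + 9(y - 6)² = -724 + 625 + 324 = 225.
Divide through by 225 to get (x - 5)²/9 + (y - 6)²/25 = 1.
Ellipse, center (5, 6), major axis vertical; a² = 25, b² = 9.
c² = a² - b² = 25 - 9 = 16, so c = 4.
Foci lie on the vertical axis through the center: (h, k ± c).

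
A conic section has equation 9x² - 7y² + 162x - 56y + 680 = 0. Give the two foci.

9(x² + 18x) -7(y² + 8y) = -680
Complete the square in x and y: 9(x + 9)² -7(y + 4)² = -680 + 729 - 112 = -63
Divide by -63: (y + 4)²/9 - (x + 9)²/7 = 1
Hyperbola, center (-9, -4), transverse axis vertical; a² = 9, b² = 7.
c² = a² + b² = 9 + 7 = 16, so c = 4.
Foci lie on the vertical axis through the center: (h, k ± c).

(-9, -8) and (-9, 0)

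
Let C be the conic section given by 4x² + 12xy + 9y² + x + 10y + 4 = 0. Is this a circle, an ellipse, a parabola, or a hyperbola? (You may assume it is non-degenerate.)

A = 4, B = 12, C = 9.
Discriminant B² − 4AC = 12² − 4·4·9 = 0.
B² − 4AC = 0 ⇒ parabola.

parabola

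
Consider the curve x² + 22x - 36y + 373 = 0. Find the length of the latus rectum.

Only x is squared. Complete the square in x: (x + 11)² = 36(y - 7).
Vertex (-11, 7); 4p = 36 so p = 9. Opens up.
Latus rectum length = |4p| = 36.

36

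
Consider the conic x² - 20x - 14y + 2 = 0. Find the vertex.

Only x is squared. Complete the square in x: (x - 10)² = 14(y + 7).
Vertex (10, -7); 4p = 14 so p = 7/2. Opens up.

(10, -7)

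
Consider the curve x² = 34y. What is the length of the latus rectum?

34

Vertex (0, 0); 4p = 34 so p = 17/2. Opens up.
Latus rectum length = |4p| = 34.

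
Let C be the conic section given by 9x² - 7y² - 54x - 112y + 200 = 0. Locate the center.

Collect terms: 9(x² - 6x) -7(y² + 16y) = -200
9(x - 3)² -7(y + 8)² = -200 + 81 - 448 = -567
Divide by -567: (y + 8)²/81 - (x - 3)²/63 = 1
Hyperbola with center (3, -8).

(3, -8)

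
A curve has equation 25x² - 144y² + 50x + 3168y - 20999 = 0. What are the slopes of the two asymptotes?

Collect terms: 25(x² + 2x) -144(y² - 22y) = 20999
Completing the square gives 25(x + 1)² -144(y - 11)² = 20999 + 25 - 17424 = 3600.
Dividing both sides by 3600: (x + 1)²/144 - (y - 11)²/25 = 1
Hyperbola, center (-1, 11), transverse axis horizontal; a² = 144, b² = 25.
For a horizontal hyperbola the asymptotes have slope ±b/a.
Here that is ±5/12.

5/12 and -5/12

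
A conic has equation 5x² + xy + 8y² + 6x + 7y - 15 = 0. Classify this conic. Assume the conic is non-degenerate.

ellipse

A = 5, B = 1, C = 8.
Discriminant B² − 4AC = 1² − 4·5·8 = -159.
B² − 4AC < 0 ⇒ ellipse.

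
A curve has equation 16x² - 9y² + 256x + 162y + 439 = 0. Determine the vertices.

Rearranging, 16(x² + 16x) -9(y² - 18y) = -439.
16(x + 8)² -9(y - 9)² = -439 + 1024 - 729 = -144
Divide through by -144 to get (y - 9)²/16 - (x + 8)²/9 = 1.
Hyperbola, center (-8, 9), transverse axis vertical; a² = 16, b² = 9.
a = 4. Vertices at (h, k ± a).

(-8, 5) and (-8, 13)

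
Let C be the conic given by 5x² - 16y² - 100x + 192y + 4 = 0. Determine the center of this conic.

(10, 6)

Rearranging, 5(x² - 20x) -16(y² - 12y) = -4.
Complete the square in x and y: 5(x - 10)² -16(y - 6)² = -4 + 500 - 576 = -80
Divide by -80: (y - 6)²/5 - (x - 10)²/16 = 1
Hyperbola with center (10, 6).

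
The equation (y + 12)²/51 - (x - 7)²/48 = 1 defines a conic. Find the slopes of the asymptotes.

√17/4 and -√17/4

Center (7, -12). The positive term is the y-term, so the transverse axis is vertical; a² = 51, b² = 48.
For a vertical hyperbola the asymptotes have slope ±a/b.
Here that is ±√51/4√3 = ±√17/4.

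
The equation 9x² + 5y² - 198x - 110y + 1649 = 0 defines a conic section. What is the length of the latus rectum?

10/3

Collect terms: 9(x² - 22x) + 5(y² - 22y) = -1649
Complete the square: 9(x - 11)² + 5(y - 11)² = -1649 + 1089 + 605 = 45
Divide by 45: (x - 11)²/5 + (y - 11)²/9 = 1
Ellipse, center (11, 11), major axis vertical; a² = 9, b² = 5.
Latus rectum length = 2b²/a = 2·5/3 = 10/3.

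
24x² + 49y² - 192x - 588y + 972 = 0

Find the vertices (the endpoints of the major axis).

Group: 24(x² - 8x) + 49(y² - 12y) = -972
Complete the square: 24(x - 4)² + 49(y - 6)² = -972 + 384 + 1764 = 1176
Divide by 1176: (x - 4)²/49 + (y - 6)²/24 = 1
Ellipse, center (4, 6), major axis horizontal; a² = 49, b² = 24.
a = 7. Vertices at (h ± a, k).

(-3, 6) and (11, 6)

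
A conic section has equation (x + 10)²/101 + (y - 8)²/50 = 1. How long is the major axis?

Center (-10, 8). The larger denominator 101 sits under the x-term, so the major axis is horizontal; a² = 101, b² = 50.
a² = 101 so a = √101; the major axis has length 2a = 2√101.

2√101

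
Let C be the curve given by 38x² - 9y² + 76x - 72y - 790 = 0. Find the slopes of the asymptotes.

Group the x- and y-terms: 38(x² + 2x) -9(y² + 8y) = 790
Completing the square gives 38(x + 1)² -9(y + 4)² = 790 + 38 - 144 = 684.
Divide through by 684 to get (x + 1)²/18 - (y + 4)²/76 = 1.
Hyperbola, center (-1, -4), transverse axis horizontal; a² = 18, b² = 76.
For a horizontal hyperbola the asymptotes have slope ±b/a.
Here that is ±2√19/3√2 = ±√38/3.

√38/3 and -√38/3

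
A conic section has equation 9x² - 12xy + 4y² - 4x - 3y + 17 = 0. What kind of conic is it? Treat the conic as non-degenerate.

parabola

A = 9, B = -12, C = 4.
Discriminant B² − 4AC = (-12)² − 4·9·4 = 0.
B² − 4AC = 0 ⇒ parabola.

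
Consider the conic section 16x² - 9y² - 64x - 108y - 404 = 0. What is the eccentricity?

Group: 16(x² - 4x) -9(y² + 12y) = 404
Complete the square in x and y: 16(x - 2)² -9(y + 6)² = 404 + 64 - 324 = 144
Dividing both sides by 144: (x - 2)²/9 - (y + 6)²/16 = 1
Hyperbola, center (2, -6), transverse axis horizontal; a² = 9, b² = 16.
c² = a² + b² = 25, so c = 5.
e = c/a = 5/3.

e = 5/3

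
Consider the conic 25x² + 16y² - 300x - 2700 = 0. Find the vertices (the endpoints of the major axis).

(6, -15) and (6, 15)

Group the x- and y-terms: 25(x² - 12x) + 16y² = 2700
Complete the square: 25(x - 6)² + 16y² = 2700 + 900 + 0 = 3600
Dividing both sides by 3600: (x - 6)²/144 + y²/225 = 1
Ellipse, center (6, 0), major axis vertical; a² = 225, b² = 144.
a = 15. Vertices at (h, k ± a).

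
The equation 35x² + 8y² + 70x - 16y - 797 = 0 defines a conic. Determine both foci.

(-1, -8) and (-1, 10)

Group: 35(x² + 2x) + 8(y² - 2y) = 797
Completing the square gives 35(x + 1)² + 8(y - 1)² = 797 + 35 + 8 = 840.
Dividing both sides by 840: (x + 1)²/24 + (y - 1)²/105 = 1
Ellipse, center (-1, 1), major axis vertical; a² = 105, b² = 24.
c² = a² - b² = 105 - 24 = 81, so c = 9.
Foci lie on the vertical axis through the center: (h, k ± c).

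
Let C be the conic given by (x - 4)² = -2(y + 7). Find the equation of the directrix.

y = -13/2

Vertex (4, -7); 4p = -2 so p = -1/2. Opens down.
Directrix is the horizontal line y = k − p = -7 − (-1/2) = -13/2.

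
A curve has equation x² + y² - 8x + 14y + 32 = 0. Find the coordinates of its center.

(4, -7)

(x² - 8x) + (y² + 14y) = -32
Complete the square in x and y: (x - 4)² + (y + 7)² = -32 + 16 + 49 = 33
So (x - 4)² + (y + 7)² = 33.
Circle centered at (4, -7) with r² = 33.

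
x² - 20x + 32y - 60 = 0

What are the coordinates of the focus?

(10, -3)

Only x is squared. Complete the square in x: (x - 10)² = -32(y - 5).
Vertex (10, 5); 4p = -32 so p = -8. Opens down.
Focus is p units from the vertex along the axis: (h, k + p).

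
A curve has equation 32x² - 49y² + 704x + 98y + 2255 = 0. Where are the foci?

Rearranging, 32(x² + 22x) -49(y² - 2y) = -2255.
Complete the square: 32(x + 11)² -49(y - 1)² = -2255 + 3872 - 49 = 1568
Divide by 1568: (x + 11)²/49 - (y - 1)²/32 = 1
Hyperbola, center (-11, 1), transverse axis horizontal; a² = 49, b² = 32.
c² = a² + b² = 49 + 32 = 81, so c = 9.
Foci lie on the horizontal axis through the center: (h ± c, k).

(-20, 1) and (-2, 1)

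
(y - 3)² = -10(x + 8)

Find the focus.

Vertex (-8, 3); 4p = -10 so p = -5/2. Opens left.
Focus is p units from the vertex along the axis: (h + p, k).

(-21/2, 3)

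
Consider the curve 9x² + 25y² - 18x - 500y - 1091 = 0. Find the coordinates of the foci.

9(x² - 2x) + 25(y² - 20y) = 1091
Complete the square in x and y: 9(x - 1)² + 25(y - 10)² = 1091 + 9 + 2500 = 3600
Dividing both sides by 3600: (x - 1)²/400 + (y - 10)²/144 = 1
Ellipse, center (1, 10), major axis horizontal; a² = 400, b² = 144.
c² = a² - b² = 400 - 144 = 256, so c = 16.
Foci lie on the horizontal axis through the center: (h ± c, k).

(-15, 10) and (17, 10)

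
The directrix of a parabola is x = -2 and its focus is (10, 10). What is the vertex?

(4, 10)

The vertex is the midpoint between the focus and the directrix along the axis of symmetry.
Axis is horizontal (directrix is vertical). Vertex x-coordinate = (10 + (-2))/2 = 4; y-coordinate = 10.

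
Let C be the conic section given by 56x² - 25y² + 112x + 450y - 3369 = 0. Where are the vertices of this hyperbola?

Group: 56(x² + 2x) -25(y² - 18y) = 3369
Completing the square gives 56(x + 1)² -25(y - 9)² = 3369 + 56 - 2025 = 1400.
Divide through by 1400 to get (x + 1)²/25 - (y - 9)²/56 = 1.
Hyperbola, center (-1, 9), transverse axis horizontal; a² = 25, b² = 56.
a = 5. Vertices at (h ± a, k).

(-6, 9) and (4, 9)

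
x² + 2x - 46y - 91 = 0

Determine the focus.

Only x is squared. Complete the square in x: (x + 1)² = 46(y + 2).
Vertex (-1, -2); 4p = 46 so p = 23/2. Opens up.
Focus is p units from the vertex along the axis: (h, k + p).

(-1, 19/2)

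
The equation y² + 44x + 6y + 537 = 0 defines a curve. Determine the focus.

Only y is squared. Complete the square in y: (y + 3)² = -44(x + 12).
Vertex (-12, -3); 4p = -44 so p = -11. Opens left.
Focus is p units from the vertex along the axis: (h + p, k).

(-23, -3)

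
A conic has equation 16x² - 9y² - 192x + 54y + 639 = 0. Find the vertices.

(6, -1) and (6, 7)

16(x² - 12x) -9(y² - 6y) = -639
Complete the square in x and y: 16(x - 6)² -9(y - 3)² = -639 + 576 - 81 = -144
Divide by -144: (y - 3)²/16 - (x - 6)²/9 = 1
Hyperbola, center (6, 3), transverse axis vertical; a² = 16, b² = 9.
a = 4. Vertices at (h, k ± a).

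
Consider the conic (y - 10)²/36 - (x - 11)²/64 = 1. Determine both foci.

(11, 0) and (11, 20)

Center (11, 10). The positive term is the y-term, so the transverse axis is vertical; a² = 36, b² = 64.
c² = a² + b² = 36 + 64 = 100, so c = 10.
Foci lie on the vertical axis through the center: (h, k ± c).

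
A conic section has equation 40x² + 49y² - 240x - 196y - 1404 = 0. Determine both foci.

(0, 2) and (6, 2)

Collect terms: 40(x² - 6x) + 49(y² - 4y) = 1404
Complete the square: 40(x - 3)² + 49(y - 2)² = 1404 + 360 + 196 = 1960
Divide through by 1960 to get (x - 3)²/49 + (y - 2)²/40 = 1.
Ellipse, center (3, 2), major axis horizontal; a² = 49, b² = 40.
c² = a² - b² = 49 - 40 = 9, so c = 3.
Foci lie on the horizontal axis through the center: (h ± c, k).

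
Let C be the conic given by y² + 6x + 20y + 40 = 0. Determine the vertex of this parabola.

(10, -10)

Only y is squared. Complete the square in y: (y + 10)² = -6(x - 10).
Vertex (10, -10); 4p = -6 so p = -3/2. Opens left.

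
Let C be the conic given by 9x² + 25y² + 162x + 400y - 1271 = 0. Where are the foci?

Group: 9(x² + 18x) + 25(y² + 16y) = 1271
Complete the square in x and y: 9(x + 9)² + 25(y + 8)² = 1271 + 729 + 1600 = 3600
Divide through by 3600 to get (x + 9)²/400 + (y + 8)²/144 = 1.
Ellipse, center (-9, -8), major axis horizontal; a² = 400, b² = 144.
c² = a² - b² = 400 - 144 = 256, so c = 16.
Foci lie on the horizontal axis through the center: (h ± c, k).

(-25, -8) and (7, -8)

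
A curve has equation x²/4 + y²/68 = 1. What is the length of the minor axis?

Center (0, 0). The larger denominator 68 sits under the y-term, so the major axis is vertical; a² = 68, b² = 4.
b² = 4 so b = 2; the minor axis has length 2b = 4.

4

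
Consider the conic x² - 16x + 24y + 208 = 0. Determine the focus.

Only x is squared. Complete the square in x: (x - 8)² = -24(y + 6).
Vertex (8, -6); 4p = -24 so p = -6. Opens down.
Focus is p units from the vertex along the axis: (h, k + p).

(8, -12)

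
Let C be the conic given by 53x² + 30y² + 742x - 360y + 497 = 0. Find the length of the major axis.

2√106

Rearranging, 53(x² + 14x) + 30(y² - 12y) = -497.
53(x + 7)² + 30(y - 6)² = -497 + 2597 + 1080 = 3180
Divide through by 3180 to get (x + 7)²/60 + (y - 6)²/106 = 1.
Ellipse, center (-7, 6), major axis vertical; a² = 106, b² = 60.
a² = 106 so a = √106; the major axis has length 2a = 2√106.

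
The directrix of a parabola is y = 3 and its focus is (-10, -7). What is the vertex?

(-10, -2)

The vertex is the midpoint between the focus and the directrix along the axis of symmetry.
Axis is vertical (directrix is horizontal). Vertex y-coordinate = (-7 + 3)/2 = -2; x-coordinate = -10.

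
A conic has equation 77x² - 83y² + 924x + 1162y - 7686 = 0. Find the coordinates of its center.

Group: 77(x² + 12x) -83(y² - 14y) = 7686
Completing the square gives 77(x + 6)² -83(y - 7)² = 7686 + 2772 - 4067 = 6391.
Dividing both sides by 6391: (x + 6)²/83 - (y - 7)²/77 = 1
Hyperbola with center (-6, 7).

(-6, 7)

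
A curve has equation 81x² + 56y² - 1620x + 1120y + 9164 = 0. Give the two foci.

81(x² - 20x) + 56(y² + 20y) = -9164
Complete the square: 81(x - 10)² + 56(y + 10)² = -9164 + 8100 + 5600 = 4536
Dividing both sides by 4536: (x - 10)²/56 + (y + 10)²/81 = 1
Ellipse, center (10, -10), major axis vertical; a² = 81, b² = 56.
c² = a² - b² = 81 - 56 = 25, so c = 5.
Foci lie on the vertical axis through the center: (h, k ± c).

(10, -15) and (10, -5)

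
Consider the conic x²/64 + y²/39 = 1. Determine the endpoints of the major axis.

Center (0, 0). The larger denominator 64 sits under the x-term, so the major axis is horizontal; a² = 64, b² = 39.
a = 8. Vertices at (h ± a, k).

(-8, 0) and (8, 0)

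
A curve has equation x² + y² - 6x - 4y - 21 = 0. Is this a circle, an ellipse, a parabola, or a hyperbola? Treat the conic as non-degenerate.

circle

No xy term. Coefficients of x² and y² are A = 1, C = 1.
A = C (same sign) ⇒ circle.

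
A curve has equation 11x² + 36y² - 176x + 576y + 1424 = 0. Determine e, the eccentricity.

Rearranging, 11(x² - 16x) + 36(y² + 16y) = -1424.
11(x - 8)² + 36(y + 8)² = -1424 + 704 + 2304 = 1584
Divide through by 1584 to get (x - 8)²/144 + (y + 8)²/44 = 1.
Ellipse, center (8, -8), major axis horizontal; a² = 144, b² = 44.
c² = a² - b² = 100, so c = 10.
e = c/a = 10/12 = 5/6.

e = 5/6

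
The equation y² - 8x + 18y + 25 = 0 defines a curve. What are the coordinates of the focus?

Only y is squared. Complete the square in y: (y + 9)² = 8(x + 7).
Vertex (-7, -9); 4p = 8 so p = 2. Opens right.
Focus is p units from the vertex along the axis: (h + p, k).

(-5, -9)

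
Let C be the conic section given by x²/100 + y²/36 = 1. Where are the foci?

Center (0, 0). The larger denominator 100 sits under the x-term, so the major axis is horizontal; a² = 100, b² = 36.
c² = a² - b² = 100 - 36 = 64, so c = 8.
Foci lie on the horizontal axis through the center: (h ± c, k).

(-8, 0) and (8, 0)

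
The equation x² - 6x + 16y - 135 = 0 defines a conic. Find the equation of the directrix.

Only x is squared. Complete the square in x: (x - 3)² = -16(y - 9).
Vertex (3, 9); 4p = -16 so p = -4. Opens down.
Directrix is the horizontal line y = k − p = 9 − (-4) = 13.

y = 13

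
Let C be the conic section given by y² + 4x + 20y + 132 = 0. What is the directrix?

Only y is squared. Complete the square in y: (y + 10)² = -4(x + 8).
Vertex (-8, -10); 4p = -4 so p = -1. Opens left.
Directrix is the vertical line x = h − p = -8 − (-1) = -7.

x = -7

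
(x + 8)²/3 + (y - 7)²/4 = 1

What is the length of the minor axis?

2√3

Center (-8, 7). The larger denominator 4 sits under the y-term, so the major axis is vertical; a² = 4, b² = 3.
b² = 3 so b = √3; the minor axis has length 2b = 2√3.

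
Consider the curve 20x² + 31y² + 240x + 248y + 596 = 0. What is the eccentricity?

e = √341/31

Group the x- and y-terms: 20(x² + 12x) + 31(y² + 8y) = -596
20(x + 6)² + 31(y + 4)² = -596 + 720 + 496 = 620
Dividing both sides by 620: (x + 6)²/31 + (y + 4)²/20 = 1
Ellipse, center (-6, -4), major axis horizontal; a² = 31, b² = 20.
c² = a² - b² = 11, so c = √11.
e = c/a = √11/√31 = √341/31.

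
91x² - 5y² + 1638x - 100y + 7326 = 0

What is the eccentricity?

Rearranging, 91(x² + 18x) -5(y² + 20y) = -7326.
Completing the square gives 91(x + 9)² -5(y + 10)² = -7326 + 7371 - 500 = -455.
Divide through by -455 to get (y + 10)²/91 - (x + 9)²/5 = 1.
Hyperbola, center (-9, -10), transverse axis vertical; a² = 91, b² = 5.
c² = a² + b² = 96, so c = 4√6.
e = c/a = 4√6/√91 = 4√546/91.

e = 4√546/91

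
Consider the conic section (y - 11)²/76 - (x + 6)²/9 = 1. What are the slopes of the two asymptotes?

Center (-6, 11). The positive term is the y-term, so the transverse axis is vertical; a² = 76, b² = 9.
For a vertical hyperbola the asymptotes have slope ±a/b.
Here that is ±2√19/3.

2√19/3 and -2√19/3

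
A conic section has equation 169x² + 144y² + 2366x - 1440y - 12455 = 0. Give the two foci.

(-7, 0) and (-7, 10)

Group: 169(x² + 14x) + 144(y² - 10y) = 12455
Complete the square: 169(x + 7)² + 144(y - 5)² = 12455 + 8281 + 3600 = 24336
Dividing both sides by 24336: (x + 7)²/144 + (y - 5)²/169 = 1
Ellipse, center (-7, 5), major axis vertical; a² = 169, b² = 144.
c² = a² - b² = 169 - 144 = 25, so c = 5.
Foci lie on the vertical axis through the center: (h, k ± c).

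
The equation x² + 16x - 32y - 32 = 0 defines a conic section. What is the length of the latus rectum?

Only x is squared. Complete the square in x: (x + 8)² = 32(y + 3).
Vertex (-8, -3); 4p = 32 so p = 8. Opens up.
Latus rectum length = |4p| = 32.

32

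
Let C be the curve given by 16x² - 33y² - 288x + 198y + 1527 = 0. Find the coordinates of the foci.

Collect terms: 16(x² - 18x) -33(y² - 6y) = -1527
Completing the square gives 16(x - 9)² -33(y - 3)² = -1527 + 1296 - 297 = -528.
Divide by -528: (y - 3)²/16 - (x - 9)²/33 = 1
Hyperbola, center (9, 3), transverse axis vertical; a² = 16, b² = 33.
c² = a² + b² = 16 + 33 = 49, so c = 7.
Foci lie on the vertical axis through the center: (h, k ± c).

(9, -4) and (9, 10)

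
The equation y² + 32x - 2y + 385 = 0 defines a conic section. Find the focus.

Only y is squared. Complete the square in y: (y - 1)² = -32(x + 12).
Vertex (-12, 1); 4p = -32 so p = -8. Opens left.
Focus is p units from the vertex along the axis: (h + p, k).

(-20, 1)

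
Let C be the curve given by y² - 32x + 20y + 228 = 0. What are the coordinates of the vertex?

(4, -10)

Only y is squared. Complete the square in y: (y + 10)² = 32(x - 4).
Vertex (4, -10); 4p = 32 so p = 8. Opens right.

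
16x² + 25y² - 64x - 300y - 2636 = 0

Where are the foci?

(-7, 6) and (11, 6)

Group the x- and y-terms: 16(x² - 4x) + 25(y² - 12y) = 2636
Complete the square: 16(x - 2)² + 25(y - 6)² = 2636 + 64 + 900 = 3600
Divide by 3600: (x - 2)²/225 + (y - 6)²/144 = 1
Ellipse, center (2, 6), major axis horizontal; a² = 225, b² = 144.
c² = a² - b² = 225 - 144 = 81, so c = 9.
Foci lie on the horizontal axis through the center: (h ± c, k).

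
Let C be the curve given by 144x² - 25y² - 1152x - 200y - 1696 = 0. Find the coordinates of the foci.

Rearranging, 144(x² - 8x) -25(y² + 8y) = 1696.
Complete the square: 144(x - 4)² -25(y + 4)² = 1696 + 2304 - 400 = 3600
Dividing both sides by 3600: (x - 4)²/25 - (y + 4)²/144 = 1
Hyperbola, center (4, -4), transverse axis horizontal; a² = 25, b² = 144.
c² = a² + b² = 25 + 144 = 169, so c = 13.
Foci lie on the horizontal axis through the center: (h ± c, k).

(-9, -4) and (17, -4)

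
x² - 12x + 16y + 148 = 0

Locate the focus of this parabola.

(6, -11)

Only x is squared. Complete the square in x: (x - 6)² = -16(y + 7).
Vertex (6, -7); 4p = -16 so p = -4. Opens down.
Focus is p units from the vertex along the axis: (h, k + p).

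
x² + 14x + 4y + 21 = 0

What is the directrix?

Only x is squared. Complete the square in x: (x + 7)² = -4(y - 7).
Vertex (-7, 7); 4p = -4 so p = -1. Opens down.
Directrix is the horizontal line y = k − p = 7 − (-1) = 8.

y = 8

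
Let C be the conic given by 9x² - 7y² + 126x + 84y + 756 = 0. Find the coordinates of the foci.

Group the x- and y-terms: 9(x² + 14x) -7(y² - 12y) = -756
Complete the square: 9(x + 7)² -7(y - 6)² = -756 + 441 - 252 = -567
Divide by -567: (y - 6)²/81 - (x + 7)²/63 = 1
Hyperbola, center (-7, 6), transverse axis vertical; a² = 81, b² = 63.
c² = a² + b² = 81 + 63 = 144, so c = 12.
Foci lie on the vertical axis through the center: (h, k ± c).

(-7, -6) and (-7, 18)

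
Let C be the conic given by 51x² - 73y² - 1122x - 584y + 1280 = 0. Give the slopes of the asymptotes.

Group: 51(x² - 22x) -73(y² + 8y) = -1280
Complete the square in x and y: 51(x - 11)² -73(y + 4)² = -1280 + 6171 - 1168 = 3723
Dividing both sides by 3723: (x - 11)²/73 - (y + 4)²/51 = 1
Hyperbola, center (11, -4), transverse axis horizontal; a² = 73, b² = 51.
For a horizontal hyperbola the asymptotes have slope ±b/a.
Here that is ±√51/√73 = ±√3723/73.

√3723/73 and -√3723/73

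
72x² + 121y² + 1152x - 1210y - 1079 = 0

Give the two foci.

72(x² + 16x) + 121(y² - 10y) = 1079
Complete the square in x and y: 72(x + 8)² + 121(y - 5)² = 1079 + 4608 + 3025 = 8712
Divide by 8712: (x + 8)²/121 + (y - 5)²/72 = 1
Ellipse, center (-8, 5), major axis horizontal; a² = 121, b² = 72.
c² = a² - b² = 121 - 72 = 49, so c = 7.
Foci lie on the horizontal axis through the center: (h ± c, k).

(-15, 5) and (-1, 5)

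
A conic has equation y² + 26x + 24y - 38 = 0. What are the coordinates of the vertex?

Only y is squared. Complete the square in y: (y + 12)² = -26(x - 7).
Vertex (7, -12); 4p = -26 so p = -13/2. Opens left.

(7, -12)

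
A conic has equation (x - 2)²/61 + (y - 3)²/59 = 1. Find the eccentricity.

Center (2, 3). The larger denominator 61 sits under the x-term, so the major axis is horizontal; a² = 61, b² = 59.
c² = a² - b² = 2, so c = √2.
e = c/a = √2/√61 = √122/61.

e = √122/61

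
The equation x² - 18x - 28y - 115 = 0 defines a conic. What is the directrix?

y = -14

Only x is squared. Complete the square in x: (x - 9)² = 28(y + 7).
Vertex (9, -7); 4p = 28 so p = 7. Opens up.
Directrix is the horizontal line y = k − p = -7 − (7) = -14.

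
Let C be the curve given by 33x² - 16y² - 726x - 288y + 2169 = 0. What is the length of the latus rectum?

33/2

Rearranging, 33(x² - 22x) -16(y² + 18y) = -2169.
Completing the square gives 33(x - 11)² -16(y + 9)² = -2169 + 3993 - 1296 = 528.
Dividing both sides by 528: (x - 11)²/16 - (y + 9)²/33 = 1
Hyperbola, center (11, -9), transverse axis horizontal; a² = 16, b² = 33.
Latus rectum length = 2b²/a = 2·33/4 = 33/2.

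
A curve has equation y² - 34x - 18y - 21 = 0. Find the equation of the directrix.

Only y is squared. Complete the square in y: (y - 9)² = 34(x + 3).
Vertex (-3, 9); 4p = 34 so p = 17/2. Opens right.
Directrix is the vertical line x = h − p = -3 − (17/2) = -23/2.

x = -23/2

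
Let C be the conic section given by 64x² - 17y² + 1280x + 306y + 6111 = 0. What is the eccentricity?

Group the x- and y-terms: 64(x² + 20x) -17(y² - 18y) = -6111
64(x + 10)² -17(y - 9)² = -6111 + 6400 - 1377 = -1088
Divide by -1088: (y - 9)²/64 - (x + 10)²/17 = 1
Hyperbola, center (-10, 9), transverse axis vertical; a² = 64, b² = 17.
c² = a² + b² = 81, so c = 9.
e = c/a = 9/8.

e = 9/8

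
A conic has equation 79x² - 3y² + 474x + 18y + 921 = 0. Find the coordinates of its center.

(-3, 3)

Rearranging, 79(x² + 6x) -3(y² - 6y) = -921.
Completing the square gives 79(x + 3)² -3(y - 3)² = -921 + 711 - 27 = -237.
Divide by -237: (y - 3)²/79 - (x + 3)²/3 = 1
Hyperbola with center (-3, 3).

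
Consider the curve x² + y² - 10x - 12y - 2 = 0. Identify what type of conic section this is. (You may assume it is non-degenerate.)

circle

No xy term. Coefficients of x² and y² are A = 1, C = 1.
A = C (same sign) ⇒ circle.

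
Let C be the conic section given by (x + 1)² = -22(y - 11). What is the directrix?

Vertex (-1, 11); 4p = -22 so p = -11/2. Opens down.
Directrix is the horizontal line y = k − p = 11 − (-11/2) = 33/2.

y = 33/2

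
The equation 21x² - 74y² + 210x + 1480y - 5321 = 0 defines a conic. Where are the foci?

(-5, 10 - √95) and (-5, 10 + √95)

Collect terms: 21(x² + 10x) -74(y² - 20y) = 5321
Complete the square: 21(x + 5)² -74(y - 10)² = 5321 + 525 - 7400 = -1554
Dividing both sides by -1554: (y - 10)²/21 - (x + 5)²/74 = 1
Hyperbola, center (-5, 10), transverse axis vertical; a² = 21, b² = 74.
c² = a² + b² = 21 + 74 = 95, so c = √95.
Foci lie on the vertical axis through the center: (h, k ± c).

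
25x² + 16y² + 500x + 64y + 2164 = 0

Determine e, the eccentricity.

Group: 25(x² + 20x) + 16(y² + 4y) = -2164
Completing the square gives 25(x + 10)² + 16(y + 2)² = -2164 + 2500 + 64 = 400.
Divide through by 400 to get (x + 10)²/16 + (y + 2)²/25 = 1.
Ellipse, center (-10, -2), major axis vertical; a² = 25, b² = 16.
c² = a² - b² = 9, so c = 3.
e = c/a = 3/5.

e = 3/5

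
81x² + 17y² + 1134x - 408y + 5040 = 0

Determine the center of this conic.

(-7, 12)

Collect terms: 81(x² + 14x) + 17(y² - 24y) = -5040
81(x + 7)² + 17(y - 12)² = -5040 + 3969 + 2448 = 1377
Divide by 1377: (x + 7)²/17 + (y - 12)²/81 = 1
Ellipse with center (-7, 12).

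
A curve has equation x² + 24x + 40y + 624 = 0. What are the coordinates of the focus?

Only x is squared. Complete the square in x: (x + 12)² = -40(y + 12).
Vertex (-12, -12); 4p = -40 so p = -10. Opens down.
Focus is p units from the vertex along the axis: (h, k + p).

(-12, -22)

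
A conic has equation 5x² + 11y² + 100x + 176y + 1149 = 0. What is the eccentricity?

Group: 5(x² + 20x) + 11(y² + 16y) = -1149
Complete the square in x and y: 5(x + 10)² + 11(y + 8)² = -1149 + 500 + 704 = 55
Divide by 55: (x + 10)²/11 + (y + 8)²/5 = 1
Ellipse, center (-10, -8), major axis horizontal; a² = 11, b² = 5.
c² = a² - b² = 6, so c = √6.
e = c/a = √6/√11 = √66/11.

e = √66/11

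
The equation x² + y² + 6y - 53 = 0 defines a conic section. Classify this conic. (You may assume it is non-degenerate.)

No xy term. Coefficients of x² and y² are A = 1, C = 1.
A = C (same sign) ⇒ circle.

circle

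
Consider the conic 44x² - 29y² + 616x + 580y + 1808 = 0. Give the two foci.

(-7, 10 - √146) and (-7, 10 + √146)

Collect terms: 44(x² + 14x) -29(y² - 20y) = -1808
Completing the square gives 44(x + 7)² -29(y - 10)² = -1808 + 2156 - 2900 = -2552.
Divide by -2552: (y - 10)²/88 - (x + 7)²/58 = 1
Hyperbola, center (-7, 10), transverse axis vertical; a² = 88, b² = 58.
c² = a² + b² = 88 + 58 = 146, so c = √146.
Foci lie on the vertical axis through the center: (h, k ± c).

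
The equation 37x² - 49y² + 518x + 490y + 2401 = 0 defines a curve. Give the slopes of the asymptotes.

Group the x- and y-terms: 37(x² + 14x) -49(y² - 10y) = -2401
37(x + 7)² -49(y - 5)² = -2401 + 1813 - 1225 = -1813
Dividing both sides by -1813: (y - 5)²/37 - (x + 7)²/49 = 1
Hyperbola, center (-7, 5), transverse axis vertical; a² = 37, b² = 49.
For a vertical hyperbola the asymptotes have slope ±a/b.
Here that is ±√37/7.

√37/7 and -√37/7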